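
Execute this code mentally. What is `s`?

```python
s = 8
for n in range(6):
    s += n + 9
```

Let's trace through this code step by step.

Initialize: s = 8
Entering loop: for n in range(6):

After execution: s = 77
77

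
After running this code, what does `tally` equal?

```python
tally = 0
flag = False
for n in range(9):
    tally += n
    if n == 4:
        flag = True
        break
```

Let's trace through this code step by step.

Initialize: tally = 0
Initialize: flag = False
Entering loop: for n in range(9):

After execution: tally = 10
10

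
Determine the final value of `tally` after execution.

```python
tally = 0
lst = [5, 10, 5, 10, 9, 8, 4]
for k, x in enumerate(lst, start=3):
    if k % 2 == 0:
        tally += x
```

Let's trace through this code step by step.

Initialize: tally = 0
Initialize: lst = [5, 10, 5, 10, 9, 8, 4]
Entering loop: for k, x in enumerate(lst, start=3):

After execution: tally = 28
28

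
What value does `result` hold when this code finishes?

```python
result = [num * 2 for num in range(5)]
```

Let's trace through this code step by step.

Initialize: result = [num * 2 for num in range(5)]

After execution: result = [0, 2, 4, 6, 8]
[0, 2, 4, 6, 8]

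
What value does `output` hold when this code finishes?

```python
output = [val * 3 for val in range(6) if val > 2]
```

Let's trace through this code step by step.

Initialize: output = [val * 3 for val in range(6) if val > 2]

After execution: output = [9, 12, 15]
[9, 12, 15]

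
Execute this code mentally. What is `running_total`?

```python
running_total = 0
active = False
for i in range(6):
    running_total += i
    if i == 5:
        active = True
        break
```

Let's trace through this code step by step.

Initialize: running_total = 0
Initialize: active = False
Entering loop: for i in range(6):

After execution: running_total = 15
15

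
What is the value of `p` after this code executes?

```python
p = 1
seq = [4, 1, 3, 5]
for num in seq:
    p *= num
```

Let's trace through this code step by step.

Initialize: p = 1
Initialize: seq = [4, 1, 3, 5]
Entering loop: for num in seq:

After execution: p = 60
60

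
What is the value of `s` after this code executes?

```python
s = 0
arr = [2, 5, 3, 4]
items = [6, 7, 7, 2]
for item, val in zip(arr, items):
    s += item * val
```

Let's trace through this code step by step.

Initialize: s = 0
Initialize: arr = [2, 5, 3, 4]
Initialize: items = [6, 7, 7, 2]
Entering loop: for item, val in zip(arr, items):

After execution: s = 76
76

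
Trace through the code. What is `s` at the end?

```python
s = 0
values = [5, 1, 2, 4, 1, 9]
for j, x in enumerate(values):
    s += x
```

Let's trace through this code step by step.

Initialize: s = 0
Initialize: values = [5, 1, 2, 4, 1, 9]
Entering loop: for j, x in enumerate(values):

After execution: s = 22
22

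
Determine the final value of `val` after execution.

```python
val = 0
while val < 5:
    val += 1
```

Let's trace through this code step by step.

Initialize: val = 0
Entering loop: while val < 5:

After execution: val = 5
5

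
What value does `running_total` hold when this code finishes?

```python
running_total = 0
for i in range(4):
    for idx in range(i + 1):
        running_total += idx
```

Let's trace through this code step by step.

Initialize: running_total = 0
Entering loop: for i in range(4):

After execution: running_total = 10
10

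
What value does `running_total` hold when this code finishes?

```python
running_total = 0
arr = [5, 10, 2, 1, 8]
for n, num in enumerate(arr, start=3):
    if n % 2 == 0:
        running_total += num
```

Let's trace through this code step by step.

Initialize: running_total = 0
Initialize: arr = [5, 10, 2, 1, 8]
Entering loop: for n, num in enumerate(arr, start=3):

After execution: running_total = 11
11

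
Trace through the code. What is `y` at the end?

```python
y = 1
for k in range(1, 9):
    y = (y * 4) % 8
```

Let's trace through this code step by step.

Initialize: y = 1
Entering loop: for k in range(1, 9):

After execution: y = 0
0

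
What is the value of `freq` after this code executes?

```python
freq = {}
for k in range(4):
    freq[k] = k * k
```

Let's trace through this code step by step.

Initialize: freq = {}
Entering loop: for k in range(4):

After execution: freq = {0: 0, 1: 1, 2: 4, 3: 9}
{0: 0, 1: 1, 2: 4, 3: 9}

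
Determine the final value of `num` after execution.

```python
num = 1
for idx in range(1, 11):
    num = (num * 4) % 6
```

Let's trace through this code step by step.

Initialize: num = 1
Entering loop: for idx in range(1, 11):

After execution: num = 4
4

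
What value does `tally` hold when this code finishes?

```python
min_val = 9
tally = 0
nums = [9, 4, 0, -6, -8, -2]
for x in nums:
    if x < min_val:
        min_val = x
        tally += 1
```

Let's trace through this code step by step.

Initialize: min_val = 9
Initialize: tally = 0
Initialize: nums = [9, 4, 0, -6, -8, -2]
Entering loop: for x in nums:

After execution: tally = 4
4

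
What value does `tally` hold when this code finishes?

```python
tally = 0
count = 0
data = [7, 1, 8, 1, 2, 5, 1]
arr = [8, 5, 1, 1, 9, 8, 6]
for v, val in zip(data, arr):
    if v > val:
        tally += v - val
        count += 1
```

Let's trace through this code step by step.

Initialize: tally = 0
Initialize: count = 0
Initialize: data = [7, 1, 8, 1, 2, 5, 1]
Initialize: arr = [8, 5, 1, 1, 9, 8, 6]
Entering loop: for v, val in zip(data, arr):

After execution: tally = 7
7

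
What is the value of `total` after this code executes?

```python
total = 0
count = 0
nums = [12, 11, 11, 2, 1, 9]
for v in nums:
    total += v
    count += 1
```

Let's trace through this code step by step.

Initialize: total = 0
Initialize: count = 0
Initialize: nums = [12, 11, 11, 2, 1, 9]
Entering loop: for v in nums:

After execution: total = 46
46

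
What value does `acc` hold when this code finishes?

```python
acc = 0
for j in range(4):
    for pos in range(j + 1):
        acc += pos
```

Let's trace through this code step by step.

Initialize: acc = 0
Entering loop: for j in range(4):

After execution: acc = 10
10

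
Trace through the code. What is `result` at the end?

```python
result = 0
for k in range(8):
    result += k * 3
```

Let's trace through this code step by step.

Initialize: result = 0
Entering loop: for k in range(8):

After execution: result = 84
84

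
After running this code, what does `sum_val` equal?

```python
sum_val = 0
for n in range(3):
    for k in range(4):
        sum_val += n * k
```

Let's trace through this code step by step.

Initialize: sum_val = 0
Entering loop: for n in range(3):

After execution: sum_val = 18
18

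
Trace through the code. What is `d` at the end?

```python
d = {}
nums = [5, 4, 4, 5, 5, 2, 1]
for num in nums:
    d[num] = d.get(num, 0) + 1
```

Let's trace through this code step by step.

Initialize: d = {}
Initialize: nums = [5, 4, 4, 5, 5, 2, 1]
Entering loop: for num in nums:

After execution: d = {5: 3, 4: 2, 2: 1, 1: 1}
{5: 3, 4: 2, 2: 1, 1: 1}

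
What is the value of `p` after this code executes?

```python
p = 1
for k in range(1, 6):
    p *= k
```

Let's trace through this code step by step.

Initialize: p = 1
Entering loop: for k in range(1, 6):

After execution: p = 120
120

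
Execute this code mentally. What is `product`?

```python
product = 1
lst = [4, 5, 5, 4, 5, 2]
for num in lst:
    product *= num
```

Let's trace through this code step by step.

Initialize: product = 1
Initialize: lst = [4, 5, 5, 4, 5, 2]
Entering loop: for num in lst:

After execution: product = 4000
4000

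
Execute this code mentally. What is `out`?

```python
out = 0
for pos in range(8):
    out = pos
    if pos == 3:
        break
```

Let's trace through this code step by step.

Initialize: out = 0
Entering loop: for pos in range(8):

After execution: out = 3
3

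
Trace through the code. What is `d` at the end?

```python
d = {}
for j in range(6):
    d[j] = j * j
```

Let's trace through this code step by step.

Initialize: d = {}
Entering loop: for j in range(6):

After execution: d = {0: 0, 1: 1, 2: 4, 3: 9, 4: 16, 5: 25}
{0: 0, 1: 1, 2: 4, 3: 9, 4: 16, 5: 25}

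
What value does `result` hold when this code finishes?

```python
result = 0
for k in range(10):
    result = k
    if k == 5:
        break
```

Let's trace through this code step by step.

Initialize: result = 0
Entering loop: for k in range(10):

After execution: result = 5
5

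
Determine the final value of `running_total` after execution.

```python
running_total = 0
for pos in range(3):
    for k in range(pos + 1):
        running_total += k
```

Let's trace through this code step by step.

Initialize: running_total = 0
Entering loop: for pos in range(3):

After execution: running_total = 4
4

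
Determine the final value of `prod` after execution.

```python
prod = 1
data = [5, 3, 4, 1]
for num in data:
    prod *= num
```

Let's trace through this code step by step.

Initialize: prod = 1
Initialize: data = [5, 3, 4, 1]
Entering loop: for num in data:

After execution: prod = 60
60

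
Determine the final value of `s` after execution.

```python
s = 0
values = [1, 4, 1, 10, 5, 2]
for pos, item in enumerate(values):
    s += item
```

Let's trace through this code step by step.

Initialize: s = 0
Initialize: values = [1, 4, 1, 10, 5, 2]
Entering loop: for pos, item in enumerate(values):

After execution: s = 23
23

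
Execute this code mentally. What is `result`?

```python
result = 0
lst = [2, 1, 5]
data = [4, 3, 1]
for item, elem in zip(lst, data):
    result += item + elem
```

Let's trace through this code step by step.

Initialize: result = 0
Initialize: lst = [2, 1, 5]
Initialize: data = [4, 3, 1]
Entering loop: for item, elem in zip(lst, data):

After execution: result = 16
16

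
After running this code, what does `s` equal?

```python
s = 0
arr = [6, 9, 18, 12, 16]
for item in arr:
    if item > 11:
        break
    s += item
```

Let's trace through this code step by step.

Initialize: s = 0
Initialize: arr = [6, 9, 18, 12, 16]
Entering loop: for item in arr:

After execution: s = 15
15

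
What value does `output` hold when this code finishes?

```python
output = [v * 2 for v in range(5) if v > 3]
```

Let's trace through this code step by step.

Initialize: output = [v * 2 for v in range(5) if v > 3]

After execution: output = [8]
[8]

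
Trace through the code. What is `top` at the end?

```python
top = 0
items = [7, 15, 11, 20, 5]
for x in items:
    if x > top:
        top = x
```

Let's trace through this code step by step.

Initialize: top = 0
Initialize: items = [7, 15, 11, 20, 5]
Entering loop: for x in items:

After execution: top = 20
20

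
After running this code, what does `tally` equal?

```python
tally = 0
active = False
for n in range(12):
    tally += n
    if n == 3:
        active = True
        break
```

Let's trace through this code step by step.

Initialize: tally = 0
Initialize: active = False
Entering loop: for n in range(12):

After execution: tally = 6
6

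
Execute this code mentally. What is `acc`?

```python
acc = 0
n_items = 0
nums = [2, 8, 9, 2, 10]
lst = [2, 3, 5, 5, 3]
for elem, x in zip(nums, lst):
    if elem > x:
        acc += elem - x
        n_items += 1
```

Let's trace through this code step by step.

Initialize: acc = 0
Initialize: n_items = 0
Initialize: nums = [2, 8, 9, 2, 10]
Initialize: lst = [2, 3, 5, 5, 3]
Entering loop: for elem, x in zip(nums, lst):

After execution: acc = 16
16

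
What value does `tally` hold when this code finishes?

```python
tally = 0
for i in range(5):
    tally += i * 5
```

Let's trace through this code step by step.

Initialize: tally = 0
Entering loop: for i in range(5):

After execution: tally = 50
50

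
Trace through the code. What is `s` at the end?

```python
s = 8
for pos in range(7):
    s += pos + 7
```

Let's trace through this code step by step.

Initialize: s = 8
Entering loop: for pos in range(7):

After execution: s = 78
78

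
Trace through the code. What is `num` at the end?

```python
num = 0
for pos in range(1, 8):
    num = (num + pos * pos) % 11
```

Let's trace through this code step by step.

Initialize: num = 0
Entering loop: for pos in range(1, 8):

After execution: num = 8
8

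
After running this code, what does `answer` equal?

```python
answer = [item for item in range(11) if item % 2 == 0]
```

Let's trace through this code step by step.

Initialize: answer = [item for item in range(11) if item % 2 == 0]

After execution: answer = [0, 2, 4, 6, 8, 10]
[0, 2, 4, 6, 8, 10]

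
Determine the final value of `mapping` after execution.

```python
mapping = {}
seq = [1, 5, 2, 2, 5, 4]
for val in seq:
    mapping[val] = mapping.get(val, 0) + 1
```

Let's trace through this code step by step.

Initialize: mapping = {}
Initialize: seq = [1, 5, 2, 2, 5, 4]
Entering loop: for val in seq:

After execution: mapping = {1: 1, 5: 2, 2: 2, 4: 1}
{1: 1, 5: 2, 2: 2, 4: 1}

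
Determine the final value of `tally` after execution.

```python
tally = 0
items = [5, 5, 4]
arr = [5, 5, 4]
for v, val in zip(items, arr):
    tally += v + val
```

Let's trace through this code step by step.

Initialize: tally = 0
Initialize: items = [5, 5, 4]
Initialize: arr = [5, 5, 4]
Entering loop: for v, val in zip(items, arr):

After execution: tally = 28
28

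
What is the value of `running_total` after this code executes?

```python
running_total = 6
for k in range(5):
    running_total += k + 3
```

Let's trace through this code step by step.

Initialize: running_total = 6
Entering loop: for k in range(5):

After execution: running_total = 31
31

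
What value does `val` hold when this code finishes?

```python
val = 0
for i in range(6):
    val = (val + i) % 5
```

Let's trace through this code step by step.

Initialize: val = 0
Entering loop: for i in range(6):

After execution: val = 0
0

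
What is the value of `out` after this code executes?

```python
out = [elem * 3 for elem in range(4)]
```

Let's trace through this code step by step.

Initialize: out = [elem * 3 for elem in range(4)]

After execution: out = [0, 3, 6, 9]
[0, 3, 6, 9]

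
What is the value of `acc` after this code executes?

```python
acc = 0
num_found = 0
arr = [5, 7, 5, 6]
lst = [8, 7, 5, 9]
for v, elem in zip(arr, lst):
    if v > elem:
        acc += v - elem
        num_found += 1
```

Let's trace through this code step by step.

Initialize: acc = 0
Initialize: num_found = 0
Initialize: arr = [5, 7, 5, 6]
Initialize: lst = [8, 7, 5, 9]
Entering loop: for v, elem in zip(arr, lst):

After execution: acc = 0
0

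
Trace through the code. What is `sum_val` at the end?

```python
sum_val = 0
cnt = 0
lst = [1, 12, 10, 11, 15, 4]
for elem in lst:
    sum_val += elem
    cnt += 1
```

Let's trace through this code step by step.

Initialize: sum_val = 0
Initialize: cnt = 0
Initialize: lst = [1, 12, 10, 11, 15, 4]
Entering loop: for elem in lst:

After execution: sum_val = 53
53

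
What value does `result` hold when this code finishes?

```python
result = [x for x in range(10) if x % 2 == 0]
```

Let's trace through this code step by step.

Initialize: result = [x for x in range(10) if x % 2 == 0]

After execution: result = [0, 2, 4, 6, 8]
[0, 2, 4, 6, 8]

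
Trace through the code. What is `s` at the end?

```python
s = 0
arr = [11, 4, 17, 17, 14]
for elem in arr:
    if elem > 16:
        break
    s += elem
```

Let's trace through this code step by step.

Initialize: s = 0
Initialize: arr = [11, 4, 17, 17, 14]
Entering loop: for elem in arr:

After execution: s = 15
15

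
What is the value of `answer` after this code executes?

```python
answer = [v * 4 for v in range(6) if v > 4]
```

Let's trace through this code step by step.

Initialize: answer = [v * 4 for v in range(6) if v > 4]

After execution: answer = [20]
[20]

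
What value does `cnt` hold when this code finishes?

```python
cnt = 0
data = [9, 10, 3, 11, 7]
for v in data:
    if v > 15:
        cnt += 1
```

Let's trace through this code step by step.

Initialize: cnt = 0
Initialize: data = [9, 10, 3, 11, 7]
Entering loop: for v in data:

After execution: cnt = 0
0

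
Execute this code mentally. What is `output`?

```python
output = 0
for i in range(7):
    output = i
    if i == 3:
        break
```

Let's trace through this code step by step.

Initialize: output = 0
Entering loop: for i in range(7):

After execution: output = 3
3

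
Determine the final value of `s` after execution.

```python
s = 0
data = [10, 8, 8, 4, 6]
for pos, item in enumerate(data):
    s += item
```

Let's trace through this code step by step.

Initialize: s = 0
Initialize: data = [10, 8, 8, 4, 6]
Entering loop: for pos, item in enumerate(data):

After execution: s = 36
36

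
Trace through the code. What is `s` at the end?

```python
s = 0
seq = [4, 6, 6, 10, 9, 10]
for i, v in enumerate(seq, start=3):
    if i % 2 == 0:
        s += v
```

Let's trace through this code step by step.

Initialize: s = 0
Initialize: seq = [4, 6, 6, 10, 9, 10]
Entering loop: for i, v in enumerate(seq, start=3):

After execution: s = 26
26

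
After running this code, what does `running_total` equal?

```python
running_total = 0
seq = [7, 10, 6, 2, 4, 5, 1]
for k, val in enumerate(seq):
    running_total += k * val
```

Let's trace through this code step by step.

Initialize: running_total = 0
Initialize: seq = [7, 10, 6, 2, 4, 5, 1]
Entering loop: for k, val in enumerate(seq):

After execution: running_total = 75
75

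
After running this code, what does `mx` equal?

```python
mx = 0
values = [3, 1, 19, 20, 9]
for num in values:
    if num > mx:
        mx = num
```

Let's trace through this code step by step.

Initialize: mx = 0
Initialize: values = [3, 1, 19, 20, 9]
Entering loop: for num in values:

After execution: mx = 20
20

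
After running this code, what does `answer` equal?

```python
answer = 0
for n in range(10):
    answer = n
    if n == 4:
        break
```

Let's trace through this code step by step.

Initialize: answer = 0
Entering loop: for n in range(10):

After execution: answer = 4
4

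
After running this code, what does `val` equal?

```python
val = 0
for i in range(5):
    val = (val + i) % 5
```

Let's trace through this code step by step.

Initialize: val = 0
Entering loop: for i in range(5):

After execution: val = 0
0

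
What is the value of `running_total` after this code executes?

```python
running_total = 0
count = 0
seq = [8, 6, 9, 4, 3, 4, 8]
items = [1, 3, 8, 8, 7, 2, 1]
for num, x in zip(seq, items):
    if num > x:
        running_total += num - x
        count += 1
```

Let's trace through this code step by step.

Initialize: running_total = 0
Initialize: count = 0
Initialize: seq = [8, 6, 9, 4, 3, 4, 8]
Initialize: items = [1, 3, 8, 8, 7, 2, 1]
Entering loop: for num, x in zip(seq, items):

After execution: running_total = 20
20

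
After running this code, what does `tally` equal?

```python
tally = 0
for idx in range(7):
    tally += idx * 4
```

Let's trace through this code step by step.

Initialize: tally = 0
Entering loop: for idx in range(7):

After execution: tally = 84
84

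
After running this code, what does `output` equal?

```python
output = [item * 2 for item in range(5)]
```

Let's trace through this code step by step.

Initialize: output = [item * 2 for item in range(5)]

After execution: output = [0, 2, 4, 6, 8]
[0, 2, 4, 6, 8]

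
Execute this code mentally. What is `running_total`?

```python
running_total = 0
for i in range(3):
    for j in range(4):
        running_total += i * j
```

Let's trace through this code step by step.

Initialize: running_total = 0
Entering loop: for i in range(3):

After execution: running_total = 18
18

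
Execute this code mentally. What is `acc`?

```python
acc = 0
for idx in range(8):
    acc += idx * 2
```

Let's trace through this code step by step.

Initialize: acc = 0
Entering loop: for idx in range(8):

After execution: acc = 56
56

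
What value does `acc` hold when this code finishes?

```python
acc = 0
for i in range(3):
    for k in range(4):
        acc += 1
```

Let's trace through this code step by step.

Initialize: acc = 0
Entering loop: for i in range(3):

After execution: acc = 12
12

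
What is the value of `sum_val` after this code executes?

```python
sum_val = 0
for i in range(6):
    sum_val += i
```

Let's trace through this code step by step.

Initialize: sum_val = 0
Entering loop: for i in range(6):

After execution: sum_val = 15
15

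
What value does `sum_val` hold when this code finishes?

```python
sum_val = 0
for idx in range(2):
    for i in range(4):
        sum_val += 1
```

Let's trace through this code step by step.

Initialize: sum_val = 0
Entering loop: for idx in range(2):

After execution: sum_val = 8
8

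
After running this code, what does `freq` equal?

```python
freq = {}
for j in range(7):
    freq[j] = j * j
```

Let's trace through this code step by step.

Initialize: freq = {}
Entering loop: for j in range(7):

After execution: freq = {0: 0, 1: 1, 2: 4, 3: 9, 4: 16, 5: 25, 6: 36}
{0: 0, 1: 1, 2: 4, 3: 9, 4: 16, 5: 25, 6: 36}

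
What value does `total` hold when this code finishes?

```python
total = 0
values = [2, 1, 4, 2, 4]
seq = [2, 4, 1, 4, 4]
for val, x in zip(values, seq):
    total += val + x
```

Let's trace through this code step by step.

Initialize: total = 0
Initialize: values = [2, 1, 4, 2, 4]
Initialize: seq = [2, 4, 1, 4, 4]
Entering loop: for val, x in zip(values, seq):

After execution: total = 28
28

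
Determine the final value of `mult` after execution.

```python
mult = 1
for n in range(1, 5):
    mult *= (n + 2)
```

Let's trace through this code step by step.

Initialize: mult = 1
Entering loop: for n in range(1, 5):

After execution: mult = 360
360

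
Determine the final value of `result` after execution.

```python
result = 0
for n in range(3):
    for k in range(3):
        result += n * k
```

Let's trace through this code step by step.

Initialize: result = 0
Entering loop: for n in range(3):

After execution: result = 9
9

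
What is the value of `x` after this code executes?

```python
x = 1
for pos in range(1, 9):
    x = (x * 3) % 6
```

Let's trace through this code step by step.

Initialize: x = 1
Entering loop: for pos in range(1, 9):

After execution: x = 3
3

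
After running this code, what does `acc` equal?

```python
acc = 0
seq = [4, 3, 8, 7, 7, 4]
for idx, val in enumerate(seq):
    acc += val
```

Let's trace through this code step by step.

Initialize: acc = 0
Initialize: seq = [4, 3, 8, 7, 7, 4]
Entering loop: for idx, val in enumerate(seq):

After execution: acc = 33
33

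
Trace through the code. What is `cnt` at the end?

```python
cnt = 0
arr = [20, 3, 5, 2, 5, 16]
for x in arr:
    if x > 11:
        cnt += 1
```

Let's trace through this code step by step.

Initialize: cnt = 0
Initialize: arr = [20, 3, 5, 2, 5, 16]
Entering loop: for x in arr:

After execution: cnt = 2
2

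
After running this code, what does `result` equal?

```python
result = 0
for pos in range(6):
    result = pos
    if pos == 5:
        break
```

Let's trace through this code step by step.

Initialize: result = 0
Entering loop: for pos in range(6):

After execution: result = 5
5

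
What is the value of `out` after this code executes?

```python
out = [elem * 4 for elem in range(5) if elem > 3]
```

Let's trace through this code step by step.

Initialize: out = [elem * 4 for elem in range(5) if elem > 3]

After execution: out = [16]
[16]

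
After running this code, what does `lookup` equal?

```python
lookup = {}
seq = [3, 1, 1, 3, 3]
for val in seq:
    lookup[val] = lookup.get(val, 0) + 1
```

Let's trace through this code step by step.

Initialize: lookup = {}
Initialize: seq = [3, 1, 1, 3, 3]
Entering loop: for val in seq:

After execution: lookup = {3: 3, 1: 2}
{3: 3, 1: 2}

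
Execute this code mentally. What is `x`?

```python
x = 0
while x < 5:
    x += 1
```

Let's trace through this code step by step.

Initialize: x = 0
Entering loop: while x < 5:

After execution: x = 5
5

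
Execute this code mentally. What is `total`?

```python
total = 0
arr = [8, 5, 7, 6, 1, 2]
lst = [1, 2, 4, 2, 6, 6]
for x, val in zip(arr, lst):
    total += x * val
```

Let's trace through this code step by step.

Initialize: total = 0
Initialize: arr = [8, 5, 7, 6, 1, 2]
Initialize: lst = [1, 2, 4, 2, 6, 6]
Entering loop: for x, val in zip(arr, lst):

After execution: total = 76
76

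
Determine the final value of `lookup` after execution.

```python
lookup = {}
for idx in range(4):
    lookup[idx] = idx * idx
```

Let's trace through this code step by step.

Initialize: lookup = {}
Entering loop: for idx in range(4):

After execution: lookup = {0: 0, 1: 1, 2: 4, 3: 9}
{0: 0, 1: 1, 2: 4, 3: 9}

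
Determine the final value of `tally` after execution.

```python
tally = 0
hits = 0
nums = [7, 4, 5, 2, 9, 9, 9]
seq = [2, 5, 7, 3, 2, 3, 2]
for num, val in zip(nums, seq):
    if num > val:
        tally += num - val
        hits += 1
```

Let's trace through this code step by step.

Initialize: tally = 0
Initialize: hits = 0
Initialize: nums = [7, 4, 5, 2, 9, 9, 9]
Initialize: seq = [2, 5, 7, 3, 2, 3, 2]
Entering loop: for num, val in zip(nums, seq):

After execution: tally = 25
25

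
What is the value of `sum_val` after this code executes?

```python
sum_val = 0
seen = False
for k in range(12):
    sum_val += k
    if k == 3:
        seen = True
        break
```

Let's trace through this code step by step.

Initialize: sum_val = 0
Initialize: seen = False
Entering loop: for k in range(12):

After execution: sum_val = 6
6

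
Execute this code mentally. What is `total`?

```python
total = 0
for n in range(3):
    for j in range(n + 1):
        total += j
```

Let's trace through this code step by step.

Initialize: total = 0
Entering loop: for n in range(3):

After execution: total = 4
4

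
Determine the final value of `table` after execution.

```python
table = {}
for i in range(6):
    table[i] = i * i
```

Let's trace through this code step by step.

Initialize: table = {}
Entering loop: for i in range(6):

After execution: table = {0: 0, 1: 1, 2: 4, 3: 9, 4: 16, 5: 25}
{0: 0, 1: 1, 2: 4, 3: 9, 4: 16, 5: 25}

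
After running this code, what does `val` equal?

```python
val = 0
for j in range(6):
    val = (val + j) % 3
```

Let's trace through this code step by step.

Initialize: val = 0
Entering loop: for j in range(6):

After execution: val = 0
0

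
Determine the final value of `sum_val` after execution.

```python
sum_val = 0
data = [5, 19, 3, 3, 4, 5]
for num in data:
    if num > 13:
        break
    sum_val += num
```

Let's trace through this code step by step.

Initialize: sum_val = 0
Initialize: data = [5, 19, 3, 3, 4, 5]
Entering loop: for num in data:

After execution: sum_val = 5
5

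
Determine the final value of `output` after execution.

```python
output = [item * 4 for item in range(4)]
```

Let's trace through this code step by step.

Initialize: output = [item * 4 for item in range(4)]

After execution: output = [0, 4, 8, 12]
[0, 4, 8, 12]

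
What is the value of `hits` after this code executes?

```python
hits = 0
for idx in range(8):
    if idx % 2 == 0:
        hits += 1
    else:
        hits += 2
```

Let's trace through this code step by step.

Initialize: hits = 0
Entering loop: for idx in range(8):

After execution: hits = 12
12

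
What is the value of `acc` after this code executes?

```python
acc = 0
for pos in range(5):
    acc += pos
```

Let's trace through this code step by step.

Initialize: acc = 0
Entering loop: for pos in range(5):

After execution: acc = 10
10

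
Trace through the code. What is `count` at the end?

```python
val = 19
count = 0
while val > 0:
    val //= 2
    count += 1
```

Let's trace through this code step by step.

Initialize: val = 19
Initialize: count = 0
Entering loop: while val > 0:

After execution: count = 5
5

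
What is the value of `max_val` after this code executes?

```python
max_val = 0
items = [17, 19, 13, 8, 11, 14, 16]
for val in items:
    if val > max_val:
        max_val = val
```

Let's trace through this code step by step.

Initialize: max_val = 0
Initialize: items = [17, 19, 13, 8, 11, 14, 16]
Entering loop: for val in items:

After execution: max_val = 19
19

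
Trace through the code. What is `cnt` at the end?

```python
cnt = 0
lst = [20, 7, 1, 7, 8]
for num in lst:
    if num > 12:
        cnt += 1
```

Let's trace through this code step by step.

Initialize: cnt = 0
Initialize: lst = [20, 7, 1, 7, 8]
Entering loop: for num in lst:

After execution: cnt = 1
1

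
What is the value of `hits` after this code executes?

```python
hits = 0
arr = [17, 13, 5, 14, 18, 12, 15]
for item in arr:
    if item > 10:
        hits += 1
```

Let's trace through this code step by step.

Initialize: hits = 0
Initialize: arr = [17, 13, 5, 14, 18, 12, 15]
Entering loop: for item in arr:

After execution: hits = 6
6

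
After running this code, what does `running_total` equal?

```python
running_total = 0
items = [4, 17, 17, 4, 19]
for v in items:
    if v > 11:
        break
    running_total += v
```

Let's trace through this code step by step.

Initialize: running_total = 0
Initialize: items = [4, 17, 17, 4, 19]
Entering loop: for v in items:

After execution: running_total = 4
4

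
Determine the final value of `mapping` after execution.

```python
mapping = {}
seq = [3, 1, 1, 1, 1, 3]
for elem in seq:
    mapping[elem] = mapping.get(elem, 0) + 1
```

Let's trace through this code step by step.

Initialize: mapping = {}
Initialize: seq = [3, 1, 1, 1, 1, 3]
Entering loop: for elem in seq:

After execution: mapping = {3: 2, 1: 4}
{3: 2, 1: 4}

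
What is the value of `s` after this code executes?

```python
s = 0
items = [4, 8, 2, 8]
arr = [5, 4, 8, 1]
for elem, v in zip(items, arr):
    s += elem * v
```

Let's trace through this code step by step.

Initialize: s = 0
Initialize: items = [4, 8, 2, 8]
Initialize: arr = [5, 4, 8, 1]
Entering loop: for elem, v in zip(items, arr):

After execution: s = 76
76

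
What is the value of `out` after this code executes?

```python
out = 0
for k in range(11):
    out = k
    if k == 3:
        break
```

Let's trace through this code step by step.

Initialize: out = 0
Entering loop: for k in range(11):

After execution: out = 3
3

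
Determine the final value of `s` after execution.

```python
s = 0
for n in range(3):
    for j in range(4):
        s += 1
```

Let's trace through this code step by step.

Initialize: s = 0
Entering loop: for n in range(3):

After execution: s = 12
12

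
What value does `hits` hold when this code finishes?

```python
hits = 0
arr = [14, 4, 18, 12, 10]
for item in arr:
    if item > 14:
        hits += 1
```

Let's trace through this code step by step.

Initialize: hits = 0
Initialize: arr = [14, 4, 18, 12, 10]
Entering loop: for item in arr:

After execution: hits = 1
1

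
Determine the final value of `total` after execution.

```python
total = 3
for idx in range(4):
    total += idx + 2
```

Let's trace through this code step by step.

Initialize: total = 3
Entering loop: for idx in range(4):

After execution: total = 17
17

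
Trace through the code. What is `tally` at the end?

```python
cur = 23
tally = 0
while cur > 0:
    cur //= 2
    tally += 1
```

Let's trace through this code step by step.

Initialize: cur = 23
Initialize: tally = 0
Entering loop: while cur > 0:

After execution: tally = 5
5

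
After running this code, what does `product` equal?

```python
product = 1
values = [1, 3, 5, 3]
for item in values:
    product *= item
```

Let's trace through this code step by step.

Initialize: product = 1
Initialize: values = [1, 3, 5, 3]
Entering loop: for item in values:

After execution: product = 45
45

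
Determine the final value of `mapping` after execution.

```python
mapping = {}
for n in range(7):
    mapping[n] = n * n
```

Let's trace through this code step by step.

Initialize: mapping = {}
Entering loop: for n in range(7):

After execution: mapping = {0: 0, 1: 1, 2: 4, 3: 9, 4: 16, 5: 25, 6: 36}
{0: 0, 1: 1, 2: 4, 3: 9, 4: 16, 5: 25, 6: 36}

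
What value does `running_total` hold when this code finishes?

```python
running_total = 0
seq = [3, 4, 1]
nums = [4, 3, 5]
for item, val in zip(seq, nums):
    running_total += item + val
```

Let's trace through this code step by step.

Initialize: running_total = 0
Initialize: seq = [3, 4, 1]
Initialize: nums = [4, 3, 5]
Entering loop: for item, val in zip(seq, nums):

After execution: running_total = 20
20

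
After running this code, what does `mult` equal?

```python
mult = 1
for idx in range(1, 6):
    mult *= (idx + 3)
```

Let's trace through this code step by step.

Initialize: mult = 1
Entering loop: for idx in range(1, 6):

After execution: mult = 6720
6720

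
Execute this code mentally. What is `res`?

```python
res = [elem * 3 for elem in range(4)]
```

Let's trace through this code step by step.

Initialize: res = [elem * 3 for elem in range(4)]

After execution: res = [0, 3, 6, 9]
[0, 3, 6, 9]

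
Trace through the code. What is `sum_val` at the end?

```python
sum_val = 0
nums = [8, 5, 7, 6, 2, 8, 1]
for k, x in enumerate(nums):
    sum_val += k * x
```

Let's trace through this code step by step.

Initialize: sum_val = 0
Initialize: nums = [8, 5, 7, 6, 2, 8, 1]
Entering loop: for k, x in enumerate(nums):

After execution: sum_val = 91
91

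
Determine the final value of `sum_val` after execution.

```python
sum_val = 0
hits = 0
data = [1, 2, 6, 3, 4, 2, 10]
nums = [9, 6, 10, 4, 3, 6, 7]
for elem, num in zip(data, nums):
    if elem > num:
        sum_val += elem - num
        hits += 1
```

Let's trace through this code step by step.

Initialize: sum_val = 0
Initialize: hits = 0
Initialize: data = [1, 2, 6, 3, 4, 2, 10]
Initialize: nums = [9, 6, 10, 4, 3, 6, 7]
Entering loop: for elem, num in zip(data, nums):

After execution: sum_val = 4
4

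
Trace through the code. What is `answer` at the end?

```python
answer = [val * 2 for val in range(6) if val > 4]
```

Let's trace through this code step by step.

Initialize: answer = [val * 2 for val in range(6) if val > 4]

After execution: answer = [10]
[10]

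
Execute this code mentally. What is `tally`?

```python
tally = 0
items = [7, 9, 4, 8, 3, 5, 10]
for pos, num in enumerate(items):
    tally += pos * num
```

Let's trace through this code step by step.

Initialize: tally = 0
Initialize: items = [7, 9, 4, 8, 3, 5, 10]
Entering loop: for pos, num in enumerate(items):

After execution: tally = 138
138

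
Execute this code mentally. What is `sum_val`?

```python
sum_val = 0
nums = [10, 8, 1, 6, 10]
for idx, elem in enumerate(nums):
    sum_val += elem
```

Let's trace through this code step by step.

Initialize: sum_val = 0
Initialize: nums = [10, 8, 1, 6, 10]
Entering loop: for idx, elem in enumerate(nums):

After execution: sum_val = 35
35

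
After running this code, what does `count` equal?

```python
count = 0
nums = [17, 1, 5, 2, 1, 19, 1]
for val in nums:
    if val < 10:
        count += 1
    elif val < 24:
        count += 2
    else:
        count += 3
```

Let's trace through this code step by step.

Initialize: count = 0
Initialize: nums = [17, 1, 5, 2, 1, 19, 1]
Entering loop: for val in nums:

After execution: count = 9
9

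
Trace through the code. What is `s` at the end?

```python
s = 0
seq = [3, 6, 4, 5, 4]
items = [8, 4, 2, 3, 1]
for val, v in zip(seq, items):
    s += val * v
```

Let's trace through this code step by step.

Initialize: s = 0
Initialize: seq = [3, 6, 4, 5, 4]
Initialize: items = [8, 4, 2, 3, 1]
Entering loop: for val, v in zip(seq, items):

After execution: s = 75
75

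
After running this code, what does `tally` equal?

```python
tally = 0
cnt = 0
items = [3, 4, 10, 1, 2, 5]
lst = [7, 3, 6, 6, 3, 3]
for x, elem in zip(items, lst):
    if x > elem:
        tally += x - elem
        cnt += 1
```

Let's trace through this code step by step.

Initialize: tally = 0
Initialize: cnt = 0
Initialize: items = [3, 4, 10, 1, 2, 5]
Initialize: lst = [7, 3, 6, 6, 3, 3]
Entering loop: for x, elem in zip(items, lst):

After execution: tally = 7
7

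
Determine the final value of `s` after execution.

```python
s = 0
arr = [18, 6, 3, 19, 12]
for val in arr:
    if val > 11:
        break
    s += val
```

Let's trace through this code step by step.

Initialize: s = 0
Initialize: arr = [18, 6, 3, 19, 12]
Entering loop: for val in arr:

After execution: s = 0
0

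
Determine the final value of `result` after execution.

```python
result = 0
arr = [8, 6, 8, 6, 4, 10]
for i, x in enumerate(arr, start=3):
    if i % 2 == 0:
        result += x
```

Let's trace through this code step by step.

Initialize: result = 0
Initialize: arr = [8, 6, 8, 6, 4, 10]
Entering loop: for i, x in enumerate(arr, start=3):

After execution: result = 22
22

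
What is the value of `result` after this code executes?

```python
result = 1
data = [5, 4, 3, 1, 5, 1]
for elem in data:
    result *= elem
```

Let's trace through this code step by step.

Initialize: result = 1
Initialize: data = [5, 4, 3, 1, 5, 1]
Entering loop: for elem in data:

After execution: result = 300
300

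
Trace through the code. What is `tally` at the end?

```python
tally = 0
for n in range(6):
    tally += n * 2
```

Let's trace through this code step by step.

Initialize: tally = 0
Entering loop: for n in range(6):

After execution: tally = 30
30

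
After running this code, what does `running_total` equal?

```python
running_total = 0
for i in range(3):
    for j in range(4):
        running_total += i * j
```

Let's trace through this code step by step.

Initialize: running_total = 0
Entering loop: for i in range(3):

After execution: running_total = 18
18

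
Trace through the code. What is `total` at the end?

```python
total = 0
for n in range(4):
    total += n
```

Let's trace through this code step by step.

Initialize: total = 0
Entering loop: for n in range(4):

After execution: total = 6
6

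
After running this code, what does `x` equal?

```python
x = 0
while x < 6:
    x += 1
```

Let's trace through this code step by step.

Initialize: x = 0
Entering loop: while x < 6:

After execution: x = 6
6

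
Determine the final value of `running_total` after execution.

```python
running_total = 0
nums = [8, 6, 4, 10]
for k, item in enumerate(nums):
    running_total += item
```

Let's trace through this code step by step.

Initialize: running_total = 0
Initialize: nums = [8, 6, 4, 10]
Entering loop: for k, item in enumerate(nums):

After execution: running_total = 28
28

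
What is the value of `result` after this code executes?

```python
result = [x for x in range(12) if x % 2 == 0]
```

Let's trace through this code step by step.

Initialize: result = [x for x in range(12) if x % 2 == 0]

After execution: result = [0, 2, 4, 6, 8, 10]
[0, 2, 4, 6, 8, 10]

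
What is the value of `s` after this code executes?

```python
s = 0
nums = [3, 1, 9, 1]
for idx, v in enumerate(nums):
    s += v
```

Let's trace through this code step by step.

Initialize: s = 0
Initialize: nums = [3, 1, 9, 1]
Entering loop: for idx, v in enumerate(nums):

After execution: s = 14
14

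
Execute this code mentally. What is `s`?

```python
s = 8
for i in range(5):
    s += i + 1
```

Let's trace through this code step by step.

Initialize: s = 8
Entering loop: for i in range(5):

After execution: s = 23
23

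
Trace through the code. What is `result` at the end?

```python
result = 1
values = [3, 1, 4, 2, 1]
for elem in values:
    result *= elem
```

Let's trace through this code step by step.

Initialize: result = 1
Initialize: values = [3, 1, 4, 2, 1]
Entering loop: for elem in values:

After execution: result = 24
24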